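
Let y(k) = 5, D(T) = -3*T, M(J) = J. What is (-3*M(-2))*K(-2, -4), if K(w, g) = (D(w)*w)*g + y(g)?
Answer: 318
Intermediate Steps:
K(w, g) = 5 - 3*g*w² (K(w, g) = ((-3*w)*w)*g + 5 = (-3*w²)*g + 5 = -3*g*w² + 5 = 5 - 3*g*w²)
(-3*M(-2))*K(-2, -4) = (-3*(-2))*(5 - 3*(-4)*(-2)²) = 6*(5 - 3*(-4)*4) = 6*(5 + 48) = 6*53 = 318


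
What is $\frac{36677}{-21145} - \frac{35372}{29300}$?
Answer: $- \frac{91128852}{30977425} \approx -2.9418$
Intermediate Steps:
$\frac{36677}{-21145} - \frac{35372}{29300} = 36677 \left(- \frac{1}{21145}\right) - \frac{8843}{7325} = - \frac{36677}{21145} - \frac{8843}{7325} = - \frac{91128852}{30977425}$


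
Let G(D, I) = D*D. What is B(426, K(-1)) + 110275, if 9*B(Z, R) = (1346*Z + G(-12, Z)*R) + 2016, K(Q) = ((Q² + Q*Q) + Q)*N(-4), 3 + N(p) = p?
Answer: 522293/3 ≈ 1.7410e+5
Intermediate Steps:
G(D, I) = D²
N(p) = -3 + p
K(Q) = -14*Q² - 7*Q (K(Q) = ((Q² + Q*Q) + Q)*(-3 - 4) = ((Q² + Q²) + Q)*(-7) = (2*Q² + Q)*(-7) = (Q + 2*Q²)*(-7) = -14*Q² - 7*Q)
B(Z, R) = 224 + 16*R + 1346*Z/9 (B(Z, R) = ((1346*Z + (-12)²*R) + 2016)/9 = ((1346*Z + 144*R) + 2016)/9 = ((144*R + 1346*Z) + 2016)/9 = (2016 + 144*R + 1346*Z)/9 = 224 + 16*R + 1346*Z/9)
B(426, K(-1)) + 110275 = (224 + 16*(-7*(-1)*(1 + 2*(-1))) + (1346/9)*426) + 110275 = (224 + 16*(-7*(-1)*(1 - 2)) + 191132/3) + 110275 = (224 + 16*(-7*(-1)*(-1)) + 191132/3) + 110275 = (224 + 16*(-7) + 191132/3) + 110275 = (224 - 112 + 191132/3) + 110275 = 191468/3 + 110275 = 522293/3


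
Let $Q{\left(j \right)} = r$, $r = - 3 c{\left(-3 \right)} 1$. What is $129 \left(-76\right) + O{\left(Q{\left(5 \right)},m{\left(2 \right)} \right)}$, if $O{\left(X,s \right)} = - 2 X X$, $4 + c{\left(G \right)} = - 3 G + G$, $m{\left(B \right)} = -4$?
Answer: $-9876$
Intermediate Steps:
$c{\left(G \right)} = -4 - 2 G$ ($c{\left(G \right)} = -4 + \left(- 3 G + G\right) = -4 - 2 G$)
$r = -6$ ($r = - 3 \left(-4 - -6\right) 1 = - 3 \left(-4 + 6\right) 1 = \left(-3\right) 2 \cdot 1 = \left(-6\right) 1 = -6$)
$Q{\left(j \right)} = -6$
$O{\left(X,s \right)} = - 2 X^{2}$
$129 \left(-76\right) + O{\left(Q{\left(5 \right)},m{\left(2 \right)} \right)} = 129 \left(-76\right) - 2 \left(-6\right)^{2} = -9804 - 72 = -9876$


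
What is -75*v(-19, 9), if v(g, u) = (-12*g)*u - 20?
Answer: -152400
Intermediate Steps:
v(g, u) = -20 - 12*g*u (v(g, u) = -12*g*u - 20 = -20 - 12*g*u)
-75*v(-19, 9) = -75*(-20 - 12*(-19)*9) = -75*(-20 + 2052) = -75*2032 = -152400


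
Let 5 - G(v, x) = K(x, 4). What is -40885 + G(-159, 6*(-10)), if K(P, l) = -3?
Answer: -40877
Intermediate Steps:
G(v, x) = 8 (G(v, x) = 5 - 1*(-3) = 5 + 3 = 8)
-40885 + G(-159, 6*(-10)) = -40885 + 8 = -40877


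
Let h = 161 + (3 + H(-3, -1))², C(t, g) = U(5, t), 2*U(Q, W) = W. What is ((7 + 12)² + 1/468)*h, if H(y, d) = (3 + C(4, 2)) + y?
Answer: 5237419/78 ≈ 67146.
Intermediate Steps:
U(Q, W) = W/2
C(t, g) = t/2
H(y, d) = 5 + y (H(y, d) = (3 + (½)*4) + y = (3 + 2) + y = 5 + y)
h = 186 (h = 161 + (3 + (5 - 3))² = 161 + (3 + 2)² = 161 + 5² = 161 + 25 = 186)
((7 + 12)² + 1/468)*h = ((7 + 12)² + 1/468)*186 = (19² + 1/468)*186 = (361 + 1/468)*186 = (168949/468)*186 = 5237419/78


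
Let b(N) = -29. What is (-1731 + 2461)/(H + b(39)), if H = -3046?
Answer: -146/615 ≈ -0.23740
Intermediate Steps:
(-1731 + 2461)/(H + b(39)) = (-1731 + 2461)/(-3046 - 29) = 730/(-3075) = 730*(-1/3075) = -146/615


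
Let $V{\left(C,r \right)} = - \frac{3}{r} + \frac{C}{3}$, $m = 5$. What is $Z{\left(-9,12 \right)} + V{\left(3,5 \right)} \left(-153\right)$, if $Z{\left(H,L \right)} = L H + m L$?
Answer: $- \frac{546}{5} \approx -109.2$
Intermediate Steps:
$V{\left(C,r \right)} = - \frac{3}{r} + \frac{C}{3}$ ($V{\left(C,r \right)} = - \frac{3}{r} + C \frac{1}{3} = - \frac{3}{r} + \frac{C}{3}$)
$Z{\left(H,L \right)} = 5 L + H L$ ($Z{\left(H,L \right)} = L H + 5 L = H L + 5 L = 5 L + H L$)
$Z{\left(-9,12 \right)} + V{\left(3,5 \right)} \left(-153\right) = 12 \left(5 - 9\right) + \left(- \frac{3}{5} + \frac{1}{3} \cdot 3\right) \left(-153\right) = 12 \left(-4\right) + \left(\left(-3\right) \frac{1}{5} + 1\right) \left(-153\right) = -48 + \left(- \frac{3}{5} + 1\right) \left(-153\right) = -48 + \frac{2}{5} \left(-153\right) = -48 - \frac{306}{5} = - \frac{546}{5}$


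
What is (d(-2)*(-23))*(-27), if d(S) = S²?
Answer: 2484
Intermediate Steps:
(d(-2)*(-23))*(-27) = ((-2)²*(-23))*(-27) = (4*(-23))*(-27) = -92*(-27) = 2484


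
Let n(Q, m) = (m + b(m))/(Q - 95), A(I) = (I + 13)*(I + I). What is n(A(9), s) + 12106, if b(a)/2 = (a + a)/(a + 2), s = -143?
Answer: 513771155/42441 ≈ 12106.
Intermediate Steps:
A(I) = 2*I*(13 + I) (A(I) = (13 + I)*(2*I) = 2*I*(13 + I))
b(a) = 4*a/(2 + a) (b(a) = 2*((a + a)/(a + 2)) = 2*((2*a)/(2 + a)) = 2*(2*a/(2 + a)) = 4*a/(2 + a))
n(Q, m) = (m + 4*m/(2 + m))/(-95 + Q) (n(Q, m) = (m + 4*m/(2 + m))/(Q - 95) = (m + 4*m/(2 + m))/(-95 + Q))
n(A(9), s) + 12106 = -143*(6 - 143)/((-95 + 2*9*(13 + 9))*(2 - 143)) + 12106 = -143*(-137)/(-95 + 2*9*22*(-141)) + 12106 = -143*(-1/141)*(-137)/(-95 + 396) + 12106 = -143*(-1/141)*(-137)/301 + 12106 = -143*1/301*(-1/141)*(-137) + 12106 = -19591/42441 + 12106 = 513771155/42441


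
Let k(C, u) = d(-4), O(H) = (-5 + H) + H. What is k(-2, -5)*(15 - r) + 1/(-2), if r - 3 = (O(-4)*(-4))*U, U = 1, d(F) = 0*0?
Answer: -½ ≈ -0.50000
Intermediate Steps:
d(F) = 0
O(H) = -5 + 2*H
r = 55 (r = 3 + ((-5 + 2*(-4))*(-4))*1 = 3 + ((-5 - 8)*(-4))*1 = 3 - 13*(-4)*1 = 3 + 52*1 = 3 + 52 = 55)
k(C, u) = 0
k(-2, -5)*(15 - r) + 1/(-2) = 0*(15 - 1*55) + 1/(-2) = 0*(15 - 55) - ½ = 0*(-40) - ½ = 0 - ½ = -½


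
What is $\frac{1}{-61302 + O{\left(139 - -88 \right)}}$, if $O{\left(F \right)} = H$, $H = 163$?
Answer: $- \frac{1}{61139} \approx -1.6356 \cdot 10^{-5}$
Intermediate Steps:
$O{\left(F \right)} = 163$
$\frac{1}{-61302 + O{\left(139 - -88 \right)}} = \frac{1}{-61302 + 163} = \frac{1}{-61139} = - \frac{1}{61139}$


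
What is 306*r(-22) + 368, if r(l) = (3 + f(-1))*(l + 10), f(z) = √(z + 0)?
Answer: -10648 - 3672*I ≈ -10648.0 - 3672.0*I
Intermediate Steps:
f(z) = √z
r(l) = (3 + I)*(10 + l) (r(l) = (3 + √(-1))*(l + 10) = (3 + I)*(10 + l))
306*r(-22) + 368 = 306*(30 + 10*I - 22*(3 + I)) + 368 = 306*(30 + 10*I + (-66 - 22*I)) + 368 = 306*(-36 - 12*I) + 368 = (-11016 - 3672*I) + 368 = -10648 - 3672*I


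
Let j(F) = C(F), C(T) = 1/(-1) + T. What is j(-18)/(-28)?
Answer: 19/28 ≈ 0.67857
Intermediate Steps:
C(T) = -1 + T
j(F) = -1 + F
j(-18)/(-28) = (-1 - 18)/(-28) = -1/28*(-19) = 19/28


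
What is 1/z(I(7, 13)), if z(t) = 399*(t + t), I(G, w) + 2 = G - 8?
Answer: -1/2394 ≈ -0.00041771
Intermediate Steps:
I(G, w) = -10 + G (I(G, w) = -2 + (G - 8) = -2 + (-8 + G) = -10 + G)
z(t) = 798*t (z(t) = 399*(2*t) = 798*t)
1/z(I(7, 13)) = 1/(798*(-10 + 7)) = 1/(798*(-3)) = 1/(-2394) = -1/2394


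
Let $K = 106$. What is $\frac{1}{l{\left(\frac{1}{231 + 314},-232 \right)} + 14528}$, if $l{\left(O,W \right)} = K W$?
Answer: $- \frac{1}{10064} \approx -9.9364 \cdot 10^{-5}$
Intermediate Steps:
$l{\left(O,W \right)} = 106 W$
$\frac{1}{l{\left(\frac{1}{231 + 314},-232 \right)} + 14528} = \frac{1}{106 \left(-232\right) + 14528} = \frac{1}{-24592 + 14528} = \frac{1}{-10064} = - \frac{1}{10064}$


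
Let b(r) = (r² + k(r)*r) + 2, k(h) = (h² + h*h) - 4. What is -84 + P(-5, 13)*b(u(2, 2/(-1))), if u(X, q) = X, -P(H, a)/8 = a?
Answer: -1540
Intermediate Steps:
k(h) = -4 + 2*h² (k(h) = (h² + h²) - 4 = 2*h² - 4 = -4 + 2*h²)
P(H, a) = -8*a
b(r) = 2 + r² + r*(-4 + 2*r²) (b(r) = (r² + (-4 + 2*r²)*r) + 2 = (r² + r*(-4 + 2*r²)) + 2 = 2 + r² + r*(-4 + 2*r²))
-84 + P(-5, 13)*b(u(2, 2/(-1))) = -84 + (-8*13)*(2 + 2² + 2*2*(-2 + 2²)) = -84 - 104*(2 + 4 + 2*2*(-2 + 4)) = -84 - 104*(2 + 4 + 2*2*2) = -84 - 104*(2 + 4 + 8) = -84 - 104*14 = -84 - 1456 = -1540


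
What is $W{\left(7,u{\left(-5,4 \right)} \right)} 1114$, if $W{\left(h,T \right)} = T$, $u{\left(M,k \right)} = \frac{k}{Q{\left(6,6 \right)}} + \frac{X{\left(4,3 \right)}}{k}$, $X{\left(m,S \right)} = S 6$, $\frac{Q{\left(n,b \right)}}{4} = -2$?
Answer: $4456$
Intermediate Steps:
$Q{\left(n,b \right)} = -8$ ($Q{\left(n,b \right)} = 4 \left(-2\right) = -8$)
$X{\left(m,S \right)} = 6 S$
$u{\left(M,k \right)} = \frac{18}{k} - \frac{k}{8}$ ($u{\left(M,k \right)} = \frac{k}{-8} + \frac{6 \cdot 3}{k} = k \left(- \frac{1}{8}\right) + \frac{18}{k} = - \frac{k}{8} + \frac{18}{k} = \frac{18}{k} - \frac{k}{8}$)
$W{\left(7,u{\left(-5,4 \right)} \right)} 1114 = \left(\frac{18}{4} - \frac{1}{2}\right) 1114 = \left(18 \cdot \frac{1}{4} - \frac{1}{2}\right) 1114 = \left(\frac{9}{2} - \frac{1}{2}\right) 1114 = 4 \cdot 1114 = 4456$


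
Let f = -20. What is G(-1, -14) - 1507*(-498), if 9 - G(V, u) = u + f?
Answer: 750529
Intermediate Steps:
G(V, u) = 29 - u (G(V, u) = 9 - (u - 20) = 9 - (-20 + u) = 9 + (20 - u) = 29 - u)
G(-1, -14) - 1507*(-498) = (29 - 1*(-14)) - 1507*(-498) = (29 + 14) + 750486 = 43 + 750486 = 750529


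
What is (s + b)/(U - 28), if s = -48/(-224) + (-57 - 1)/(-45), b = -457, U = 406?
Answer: -286963/238140 ≈ -1.2050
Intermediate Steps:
s = 947/630 (s = -48*(-1/224) - 58*(-1/45) = 3/14 + 58/45 = 947/630 ≈ 1.5032)
(s + b)/(U - 28) = (947/630 - 457)/(406 - 28) = -286963/630/378 = -286963/630*1/378 = -286963/238140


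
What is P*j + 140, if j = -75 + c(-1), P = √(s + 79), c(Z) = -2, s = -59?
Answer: 140 - 154*√5 ≈ -204.35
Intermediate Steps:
P = 2*√5 (P = √(-59 + 79) = √20 = 2*√5 ≈ 4.4721)
j = -77 (j = -75 - 2 = -77)
P*j + 140 = (2*√5)*(-77) + 140 = -154*√5 + 140 = 140 - 154*√5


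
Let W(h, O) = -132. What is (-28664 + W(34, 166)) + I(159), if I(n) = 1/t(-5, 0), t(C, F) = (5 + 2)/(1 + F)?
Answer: -201571/7 ≈ -28796.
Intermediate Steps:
t(C, F) = 7/(1 + F)
I(n) = ⅐ (I(n) = 1/(7/(1 + 0)) = 1/(7/1) = 1/(7*1) = 1/7 = ⅐)
(-28664 + W(34, 166)) + I(159) = (-28664 - 132) + ⅐ = -28796 + ⅐ = -201571/7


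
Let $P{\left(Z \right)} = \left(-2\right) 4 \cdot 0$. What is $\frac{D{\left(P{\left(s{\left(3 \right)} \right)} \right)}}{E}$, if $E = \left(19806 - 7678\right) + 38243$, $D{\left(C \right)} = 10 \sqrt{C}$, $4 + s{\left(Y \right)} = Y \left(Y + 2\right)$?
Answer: $0$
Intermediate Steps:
$s{\left(Y \right)} = -4 + Y \left(2 + Y\right)$ ($s{\left(Y \right)} = -4 + Y \left(Y + 2\right) = -4 + Y \left(2 + Y\right)$)
$P{\left(Z \right)} = 0$ ($P{\left(Z \right)} = \left(-8\right) 0 = 0$)
$E = 50371$ ($E = 12128 + 38243 = 50371$)
$\frac{D{\left(P{\left(s{\left(3 \right)} \right)} \right)}}{E} = \frac{10 \sqrt{0}}{50371} = 10 \cdot 0 \cdot \frac{1}{50371} = 0 \cdot \frac{1}{50371} = 0$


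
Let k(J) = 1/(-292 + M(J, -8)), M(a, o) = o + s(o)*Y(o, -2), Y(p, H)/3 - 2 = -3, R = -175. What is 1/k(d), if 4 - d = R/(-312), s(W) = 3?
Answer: -309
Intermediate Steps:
Y(p, H) = -3 (Y(p, H) = 6 + 3*(-3) = 6 - 9 = -3)
M(a, o) = -9 + o (M(a, o) = o + 3*(-3) = o - 9 = -9 + o)
d = 1073/312 (d = 4 - (-175)/(-312) = 4 - (-175)*(-1)/312 = 4 - 1*175/312 = 4 - 175/312 = 1073/312 ≈ 3.4391)
k(J) = -1/309 (k(J) = 1/(-292 + (-9 - 8)) = 1/(-292 - 17) = 1/(-309) = -1/309)
1/k(d) = 1/(-1/309) = -309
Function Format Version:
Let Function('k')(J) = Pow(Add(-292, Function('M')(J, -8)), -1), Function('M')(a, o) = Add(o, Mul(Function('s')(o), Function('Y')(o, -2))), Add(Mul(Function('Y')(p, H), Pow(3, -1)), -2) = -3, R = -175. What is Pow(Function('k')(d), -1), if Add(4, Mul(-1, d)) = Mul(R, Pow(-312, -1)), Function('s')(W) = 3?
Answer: -309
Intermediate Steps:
Function('Y')(p, H) = -3 (Function('Y')(p, H) = Add(6, Mul(3, -3)) = Add(6, -9) = -3)
Function('M')(a, o) = Add(-9, o) (Function('M')(a, o) = Add(o, Mul(3, -3)) = Add(o, -9) = Add(-9, o))
d = Rational(1073, 312) (d = Add(4, Mul(-1, Mul(-175, Pow(-312, -1)))) = Add(4, Mul(-1, Mul(-175, Rational(-1, 312)))) = Add(4, Mul(-1, Rational(175, 312))) = Add(4, Rational(-175, 312)) = Rational(1073, 312) ≈ 3.4391)
Function('k')(J) = Rational(-1, 309) (Function('k')(J) = Pow(Add(-292, Add(-9, -8)), -1) = Pow(Add(-292, -17), -1) = Pow(-309, -1) = Rational(-1, 309))
Pow(Function('k')(d), -1) = Pow(Rational(-1, 309), -1) = -309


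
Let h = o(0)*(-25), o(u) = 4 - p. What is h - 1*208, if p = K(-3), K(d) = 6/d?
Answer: -358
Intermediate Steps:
p = -2 (p = 6/(-3) = 6*(-⅓) = -2)
o(u) = 6 (o(u) = 4 - 1*(-2) = 4 + 2 = 6)
h = -150 (h = 6*(-25) = -150)
h - 1*208 = -150 - 1*208 = -150 - 208 = -358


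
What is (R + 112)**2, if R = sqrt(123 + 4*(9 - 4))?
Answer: (112 + sqrt(143))**2 ≈ 15366.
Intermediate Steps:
R = sqrt(143) (R = sqrt(123 + 4*5) = sqrt(123 + 20) = sqrt(143) ≈ 11.958)
(R + 112)**2 = (sqrt(143) + 112)**2 = (112 + sqrt(143))**2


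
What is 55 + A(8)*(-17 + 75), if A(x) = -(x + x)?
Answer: -873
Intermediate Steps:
A(x) = -2*x
55 + A(8)*(-17 + 75) = 55 + (-2*8)*(-17 + 75) = 55 - 16*58 = 55 - 928 = -873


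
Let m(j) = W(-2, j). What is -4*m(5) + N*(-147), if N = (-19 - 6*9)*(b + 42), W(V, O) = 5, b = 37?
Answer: 847729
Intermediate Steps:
m(j) = 5
N = -5767 (N = (-19 - 6*9)*(37 + 42) = (-19 - 54)*79 = -73*79 = -5767)
-4*m(5) + N*(-147) = -4*5 - 5767*(-147) = -20 + 847749 = 847729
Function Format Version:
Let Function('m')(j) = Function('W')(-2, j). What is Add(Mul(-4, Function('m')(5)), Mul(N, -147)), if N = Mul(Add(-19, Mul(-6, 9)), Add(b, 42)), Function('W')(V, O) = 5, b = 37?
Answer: 847729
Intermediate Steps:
Function('m')(j) = 5
N = -5767 (N = Mul(Add(-19, Mul(-6, 9)), Add(37, 42)) = Mul(Add(-19, -54), 79) = Mul(-73, 79) = -5767)
Add(Mul(-4, Function('m')(5)), Mul(N, -147)) = Add(Mul(-4, 5), Mul(-5767, -147)) = Add(-20, 847749) = 847729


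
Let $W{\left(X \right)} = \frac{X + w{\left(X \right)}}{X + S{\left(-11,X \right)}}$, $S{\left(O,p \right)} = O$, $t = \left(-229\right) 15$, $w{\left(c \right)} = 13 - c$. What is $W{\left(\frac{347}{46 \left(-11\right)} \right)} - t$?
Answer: $\frac{20304577}{5913} \approx 3433.9$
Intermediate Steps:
$t = -3435$
$W{\left(X \right)} = \frac{13}{-11 + X}$ ($W{\left(X \right)} = \frac{X - \left(-13 + X\right)}{X - 11} = \frac{13}{-11 + X}$)
$W{\left(\frac{347}{46 \left(-11\right)} \right)} - t = \frac{13}{-11 + \frac{347}{46 \left(-11\right)}} - -3435 = \frac{13}{-11 + \frac{347}{-506}} + 3435 = \frac{13}{-11 + 347 \left(- \frac{1}{506}\right)} + 3435 = \frac{13}{-11 - \frac{347}{506}} + 3435 = \frac{13}{- \frac{5913}{506}} + 3435 = 13 \left(- \frac{506}{5913}\right) + 3435 = - \frac{6578}{5913} + 3435 = \frac{20304577}{5913}$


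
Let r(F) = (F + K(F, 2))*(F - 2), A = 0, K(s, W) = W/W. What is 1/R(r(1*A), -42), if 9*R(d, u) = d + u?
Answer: -9/44 ≈ -0.20455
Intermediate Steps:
K(s, W) = 1
r(F) = (1 + F)*(-2 + F) (r(F) = (F + 1)*(F - 2) = (1 + F)*(-2 + F))
R(d, u) = d/9 + u/9 (R(d, u) = (d + u)/9 = d/9 + u/9)
1/R(r(1*A), -42) = 1/((-2 + (1*0)² - 0)/9 + (⅑)*(-42)) = 1/((-2 + 0² - 1*0)/9 - 14/3) = 1/((-2 + 0 + 0)/9 - 14/3) = 1/((⅑)*(-2) - 14/3) = 1/(-2/9 - 14/3) = 1/(-44/9) = -9/44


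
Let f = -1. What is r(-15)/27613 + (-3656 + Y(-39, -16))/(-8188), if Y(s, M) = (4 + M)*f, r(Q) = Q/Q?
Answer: 25157490/56523811 ≈ 0.44508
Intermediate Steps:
r(Q) = 1
Y(s, M) = -4 - M (Y(s, M) = (4 + M)*(-1) = -4 - M)
r(-15)/27613 + (-3656 + Y(-39, -16))/(-8188) = 1/27613 + (-3656 + (-4 - 1*(-16)))/(-8188) = 1*(1/27613) + (-3656 + (-4 + 16))*(-1/8188) = 1/27613 + (-3656 + 12)*(-1/8188) = 1/27613 - 3644*(-1/8188) = 1/27613 + 911/2047 = 25157490/56523811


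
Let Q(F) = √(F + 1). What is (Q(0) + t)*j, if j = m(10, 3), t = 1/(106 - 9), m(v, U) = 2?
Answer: 196/97 ≈ 2.0206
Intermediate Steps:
Q(F) = √(1 + F)
t = 1/97 ≈ 0.010309
j = 2
(Q(0) + t)*j = (√(1 + 0) + 1/97)*2 = (√1 + 1/97)*2 = (1 + 1/97)*2 = (98/97)*2 = 196/97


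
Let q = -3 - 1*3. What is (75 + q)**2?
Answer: 4761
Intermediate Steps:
q = -6 (q = -3 - 3 = -6)
(75 + q)**2 = (75 - 6)**2 = 69**2 = 4761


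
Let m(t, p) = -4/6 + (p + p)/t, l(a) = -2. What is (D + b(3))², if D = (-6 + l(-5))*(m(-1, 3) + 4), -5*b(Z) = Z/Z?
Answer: 100489/225 ≈ 446.62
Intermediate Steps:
m(t, p) = -⅔ + 2*p/t (m(t, p) = -4*⅙ + (2*p)/t = -⅔ + 2*p/t)
b(Z) = -⅕ (b(Z) = -Z/(5*Z) = -⅕*1 = -⅕)
D = 64/3 (D = (-6 - 2)*((-⅔ + 2*3/(-1)) + 4) = -8*((-⅔ + 2*3*(-1)) + 4) = -8*((-⅔ - 6) + 4) = -8*(-20/3 + 4) = -8*(-8/3) = 64/3 ≈ 21.333)
(D + b(3))² = (64/3 - ⅕)² = (317/15)² = 100489/225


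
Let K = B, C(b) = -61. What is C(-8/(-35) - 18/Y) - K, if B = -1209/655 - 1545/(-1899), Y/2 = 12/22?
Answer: -24863543/414615 ≈ -59.968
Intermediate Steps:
Y = 12/11 (Y = 2*(12/22) = 2*(12*(1/22)) = 2*(6/11) = 12/11 ≈ 1.0909)
B = -427972/414615 (B = -1209*1/655 - 1545*(-1/1899) = -1209/655 + 515/633 = -427972/414615 ≈ -1.0322)
K = -427972/414615 ≈ -1.0322
C(-8/(-35) - 18/Y) - K = -61 - 1*(-427972/414615) = -61 + 427972/414615 = -24863543/414615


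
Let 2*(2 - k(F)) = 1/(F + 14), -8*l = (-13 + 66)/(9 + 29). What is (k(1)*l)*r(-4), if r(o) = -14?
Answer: 21889/4560 ≈ 4.8002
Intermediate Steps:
l = -53/304 (l = -(-13 + 66)/(8*(9 + 29)) = -53/(8*38) = -⅛*53/38 = -53/304 ≈ -0.17434)
k(F) = 2 - 1/(2*(14 + F)) (k(F) = 2 - 1/(2*(F + 14)) = 2 - 1/(2*(14 + F)))
(k(1)*l)*r(-4) = (((55 + 4*1)/(2*(14 + 1)))*(-53/304))*(-14) = (((½)*(55 + 4)/15)*(-53/304))*(-14) = (((½)*(1/15)*59)*(-53/304))*(-14) = ((59/30)*(-53/304))*(-14) = -3127/9120*(-14) = 21889/4560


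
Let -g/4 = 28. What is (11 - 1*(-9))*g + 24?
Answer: -2216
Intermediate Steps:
g = -112 (g = -4*28 = -112)
(11 - 1*(-9))*g + 24 = (11 - 1*(-9))*(-112) + 24 = (11 + 9)*(-112) + 24 = 20*(-112) + 24 = -2240 + 24 = -2216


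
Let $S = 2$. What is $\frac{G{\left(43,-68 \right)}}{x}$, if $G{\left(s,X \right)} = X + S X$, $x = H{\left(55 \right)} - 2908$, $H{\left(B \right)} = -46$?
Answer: $\frac{102}{1477} \approx 0.069059$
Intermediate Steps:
$x = -2954$ ($x = -46 - 2908 = -2954$)
$G{\left(s,X \right)} = 3 X$ ($G{\left(s,X \right)} = X + 2 X = 3 X$)
$\frac{G{\left(43,-68 \right)}}{x} = \frac{3 \left(-68\right)}{-2954} = \left(-204\right) \left(- \frac{1}{2954}\right) = \frac{102}{1477}$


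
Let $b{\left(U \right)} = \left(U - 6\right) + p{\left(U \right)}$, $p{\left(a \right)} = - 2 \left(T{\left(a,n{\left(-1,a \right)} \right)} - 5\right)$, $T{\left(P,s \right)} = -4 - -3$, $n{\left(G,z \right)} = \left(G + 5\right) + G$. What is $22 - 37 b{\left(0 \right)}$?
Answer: $-200$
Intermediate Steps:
$n{\left(G,z \right)} = 5 + 2 G$ ($n{\left(G,z \right)} = \left(5 + G\right) + G = 5 + 2 G$)
$T{\left(P,s \right)} = -1$ ($T{\left(P,s \right)} = -4 + 3 = -1$)
$p{\left(a \right)} = 12$ ($p{\left(a \right)} = - 2 \left(-1 - 5\right) = \left(-2\right) \left(-6\right) = 12$)
$b{\left(U \right)} = 6 + U$ ($b{\left(U \right)} = \left(U - 6\right) + 12 = \left(-6 + U\right) + 12 = 6 + U$)
$22 - 37 b{\left(0 \right)} = 22 - 37 \left(6 + 0\right) = 22 - 222 = -200$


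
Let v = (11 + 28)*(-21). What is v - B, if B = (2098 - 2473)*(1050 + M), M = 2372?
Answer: 1282431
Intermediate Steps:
v = -819 (v = 39*(-21) = -819)
B = -1283250 (B = (2098 - 2473)*(1050 + 2372) = -375*3422 = -1283250)
v - B = -819 - 1*(-1283250) = -819 + 1283250 = 1282431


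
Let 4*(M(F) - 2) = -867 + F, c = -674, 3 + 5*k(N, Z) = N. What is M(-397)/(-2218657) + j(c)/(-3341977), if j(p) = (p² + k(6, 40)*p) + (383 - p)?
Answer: -5041405710561/37073503324445 ≈ -0.13598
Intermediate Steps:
k(N, Z) = -⅗ + N/5
j(p) = 383 + p² - 2*p/5 (j(p) = (p² + (-⅗ + (⅕)*6)*p) + (383 - p) = (p² + (-⅗ + 6/5)*p) + (383 - p) = (p² + 3*p/5) + (383 - p) = 383 + p² - 2*p/5)
M(F) = -859/4 + F/4 (M(F) = 2 + (-867 + F)/4 = 2 + (-867/4 + F/4) = -859/4 + F/4)
M(-397)/(-2218657) + j(c)/(-3341977) = (-859/4 + (¼)*(-397))/(-2218657) + (383 + (-674)² - ⅖*(-674))/(-3341977) = (-859/4 - 397/4)*(-1/2218657) + (383 + 454276 + 1348/5)*(-1/3341977) = -314*(-1/2218657) + (2274643/5)*(-1/3341977) = 314/2218657 - 2274643/16709885 = -5041405710561/37073503324445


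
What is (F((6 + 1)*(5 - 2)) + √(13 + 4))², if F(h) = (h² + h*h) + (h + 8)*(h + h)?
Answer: (2100 + √17)² ≈ 4.4273e+6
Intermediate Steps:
F(h) = 2*h² + 2*h*(8 + h) (F(h) = (h² + h²) + (8 + h)*(2*h) = 2*h² + 2*h*(8 + h))
(F((6 + 1)*(5 - 2)) + √(13 + 4))² = (4*((6 + 1)*(5 - 2))*(4 + (6 + 1)*(5 - 2)) + √(13 + 4))² = (4*(7*3)*(4 + 7*3) + √17)² = (4*21*(4 + 21) + √17)² = (4*21*25 + √17)² = (2100 + √17)²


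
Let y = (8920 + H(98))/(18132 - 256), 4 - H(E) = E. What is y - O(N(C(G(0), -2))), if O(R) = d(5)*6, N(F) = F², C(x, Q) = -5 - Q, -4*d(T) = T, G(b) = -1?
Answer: 35724/4469 ≈ 7.9937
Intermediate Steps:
d(T) = -T/4
H(E) = 4 - E
O(R) = -15/2 (O(R) = -¼*5*6 = -5/4*6 = -15/2)
y = 4413/8938 (y = (8920 + (4 - 1*98))/(18132 - 256) = (8920 + (4 - 98))/17876 = (8920 - 94)*(1/17876) = 8826*(1/17876) = 4413/8938 ≈ 0.49373)
y - O(N(C(G(0), -2))) = 4413/8938 - 1*(-15/2) = 4413/8938 + 15/2 = 35724/4469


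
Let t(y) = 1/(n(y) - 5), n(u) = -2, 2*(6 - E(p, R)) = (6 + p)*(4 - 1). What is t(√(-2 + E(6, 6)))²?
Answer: 1/49 ≈ 0.020408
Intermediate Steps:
E(p, R) = -3 - 3*p/2 (E(p, R) = 6 - (6 + p)*(4 - 1)/2 = 6 - (6 + p)*3/2 = 6 - (18 + 3*p)/2 = 6 + (-9 - 3*p/2) = -3 - 3*p/2)
t(y) = -⅐ (t(y) = 1/(-2 - 5) = 1/(-7) = -⅐)
t(√(-2 + E(6, 6)))² = (-⅐)² = 1/49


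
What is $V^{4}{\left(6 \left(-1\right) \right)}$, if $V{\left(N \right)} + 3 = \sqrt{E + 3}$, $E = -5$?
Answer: $\left(3 - i \sqrt{2}\right)^{4} \approx -23.0 - 118.79 i$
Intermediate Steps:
$V{\left(N \right)} = -3 + i \sqrt{2}$ ($V{\left(N \right)} = -3 + \sqrt{-5 + 3} = -3 + \sqrt{-2} = -3 + i \sqrt{2}$)
$V^{4}{\left(6 \left(-1\right) \right)} = \left(-3 + i \sqrt{2}\right)^{4}$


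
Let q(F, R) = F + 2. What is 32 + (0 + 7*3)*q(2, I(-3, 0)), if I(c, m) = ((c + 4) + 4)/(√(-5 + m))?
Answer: 116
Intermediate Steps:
I(c, m) = (8 + c)/√(-5 + m) (I(c, m) = ((4 + c) + 4)/√(-5 + m) = (8 + c)/√(-5 + m))
q(F, R) = 2 + F
32 + (0 + 7*3)*q(2, I(-3, 0)) = 32 + (0 + 7*3)*(2 + 2) = 32 + (0 + 21)*4 = 32 + 21*4 = 32 + 84 = 116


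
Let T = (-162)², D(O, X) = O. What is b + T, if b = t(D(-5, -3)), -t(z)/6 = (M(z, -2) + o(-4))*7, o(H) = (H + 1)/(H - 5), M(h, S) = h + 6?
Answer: 26188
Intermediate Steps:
M(h, S) = 6 + h
o(H) = (1 + H)/(-5 + H)
T = 26244
t(z) = -266 - 42*z (t(z) = -6*((6 + z) + (1 - 4)/(-5 - 4))*7 = -6*((6 + z) - 3/(-9))*7 = -6*((6 + z) - ⅑*(-3))*7 = -6*((6 + z) + ⅓)*7 = -6*(19/3 + z)*7 = -6*(133/3 + 7*z) = -266 - 42*z)
b = -56 (b = -266 - 42*(-5) = -266 + 210 = -56)
b + T = -56 + 26244 = 26188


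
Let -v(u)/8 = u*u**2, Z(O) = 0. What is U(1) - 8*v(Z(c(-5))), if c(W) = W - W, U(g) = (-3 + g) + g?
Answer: -1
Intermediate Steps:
U(g) = -3 + 2*g
c(W) = 0
v(u) = -8*u**3 (v(u) = -8*u*u**2 = -8*u**3)
U(1) - 8*v(Z(c(-5))) = (-3 + 2*1) - (-64)*0**3 = (-3 + 2) - (-64)*0 = -1 - 8*0 = -1 + 0 = -1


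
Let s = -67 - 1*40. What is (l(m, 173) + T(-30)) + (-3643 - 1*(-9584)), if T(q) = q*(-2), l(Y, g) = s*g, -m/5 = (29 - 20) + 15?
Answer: -12510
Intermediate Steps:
m = -120 (m = -5*((29 - 20) + 15) = -5*(9 + 15) = -5*24 = -120)
s = -107 (s = -67 - 40 = -107)
l(Y, g) = -107*g
T(q) = -2*q
(l(m, 173) + T(-30)) + (-3643 - 1*(-9584)) = (-107*173 - 2*(-30)) + (-3643 - 1*(-9584)) = (-18511 + 60) + (-3643 + 9584) = -18451 + 5941 = -12510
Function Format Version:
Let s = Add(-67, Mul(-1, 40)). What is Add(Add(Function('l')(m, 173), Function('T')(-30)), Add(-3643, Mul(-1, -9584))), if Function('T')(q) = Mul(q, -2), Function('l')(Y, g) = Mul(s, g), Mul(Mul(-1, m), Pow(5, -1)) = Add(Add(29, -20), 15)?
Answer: -12510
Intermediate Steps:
m = -120 (m = Mul(-5, Add(Add(29, -20), 15)) = Mul(-5, Add(9, 15)) = Mul(-5, 24) = -120)
s = -107 (s = Add(-67, -40) = -107)
Function('l')(Y, g) = Mul(-107, g)
Function('T')(q) = Mul(-2, q)
Add(Add(Function('l')(m, 173), Function('T')(-30)), Add(-3643, Mul(-1, -9584))) = Add(Add(Mul(-107, 173), Mul(-2, -30)), Add(-3643, Mul(-1, -9584))) = Add(Add(-18511, 60), Add(-3643, 9584)) = Add(-18451, 5941) = -12510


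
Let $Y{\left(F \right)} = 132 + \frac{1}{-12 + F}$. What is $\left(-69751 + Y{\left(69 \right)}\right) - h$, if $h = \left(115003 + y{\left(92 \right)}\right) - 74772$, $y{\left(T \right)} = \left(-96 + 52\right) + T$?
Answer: $- \frac{6264185}{57} \approx -1.099 \cdot 10^{5}$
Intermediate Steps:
$y{\left(T \right)} = -44 + T$
$h = 40279$ ($h = \left(115003 + \left(-44 + 92\right)\right) - 74772 = \left(115003 + 48\right) - 74772 = 115051 - 74772 = 40279$)
$\left(-69751 + Y{\left(69 \right)}\right) - h = \left(-69751 + \frac{-1583 + 132 \cdot 69}{-12 + 69}\right) - 40279 = \left(-69751 + \frac{-1583 + 9108}{57}\right) - 40279 = \left(-69751 + \frac{1}{57} \cdot 7525\right) - 40279 = \left(-69751 + \frac{7525}{57}\right) - 40279 = - \frac{3968282}{57} - 40279 = - \frac{6264185}{57}$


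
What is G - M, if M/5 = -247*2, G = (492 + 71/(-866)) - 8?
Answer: 2558093/866 ≈ 2953.9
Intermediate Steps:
G = 419073/866 (G = (492 + 71*(-1/866)) - 8 = (492 - 71/866) - 8 = 426001/866 - 8 = 419073/866 ≈ 483.92)
M = -2470 (M = 5*(-247*2) = 5*(-494) = -2470)
G - M = 419073/866 - 1*(-2470) = 419073/866 + 2470 = 2558093/866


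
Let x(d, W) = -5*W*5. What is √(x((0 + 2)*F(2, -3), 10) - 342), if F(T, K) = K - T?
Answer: 4*I*√37 ≈ 24.331*I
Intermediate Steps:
x(d, W) = -25*W
√(x((0 + 2)*F(2, -3), 10) - 342) = √(-25*10 - 342) = √(-250 - 342) = √(-592) = 4*I*√37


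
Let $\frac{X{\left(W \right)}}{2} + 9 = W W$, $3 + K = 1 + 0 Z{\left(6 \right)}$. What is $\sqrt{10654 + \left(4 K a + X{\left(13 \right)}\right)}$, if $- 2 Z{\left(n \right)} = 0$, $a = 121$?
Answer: $\sqrt{10006} \approx 100.03$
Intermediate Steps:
$Z{\left(n \right)} = 0$ ($Z{\left(n \right)} = \left(- \frac{1}{2}\right) 0 = 0$)
$K = -2$ ($K = -3 + \left(1 + 0 \cdot 0\right) = -3 + \left(1 + 0\right) = -3 + 1 = -2$)
$X{\left(W \right)} = -18 + 2 W^{2}$ ($X{\left(W \right)} = -18 + 2 W W = -18 + 2 W^{2}$)
$\sqrt{10654 + \left(4 K a + X{\left(13 \right)}\right)} = \sqrt{10654 - \left(18 - 338 - 4 \left(-2\right) 121\right)} = \sqrt{10654 + \left(\left(-8\right) 121 + \left(-18 + 2 \cdot 169\right)\right)} = \sqrt{10654 + \left(-968 + \left(-18 + 338\right)\right)} = \sqrt{10654 + \left(-968 + 320\right)} = \sqrt{10654 - 648} = \sqrt{10006}$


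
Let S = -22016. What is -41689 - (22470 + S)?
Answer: -42143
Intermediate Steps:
-41689 - (22470 + S) = -41689 - (22470 - 22016) = -41689 - 1*454 = -41689 - 454 = -42143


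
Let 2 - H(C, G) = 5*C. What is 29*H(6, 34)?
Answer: -812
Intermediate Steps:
H(C, G) = 2 - 5*C
29*H(6, 34) = 29*(2 - 5*6) = 29*(2 - 30) = 29*(-28) = -812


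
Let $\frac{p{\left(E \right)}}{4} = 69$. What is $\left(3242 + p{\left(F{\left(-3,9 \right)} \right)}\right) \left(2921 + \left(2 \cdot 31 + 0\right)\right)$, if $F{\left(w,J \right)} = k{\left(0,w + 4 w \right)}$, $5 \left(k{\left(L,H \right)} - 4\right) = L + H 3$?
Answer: $10494194$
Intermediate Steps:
$k{\left(L,H \right)} = 4 + \frac{L}{5} + \frac{3 H}{5}$ ($k{\left(L,H \right)} = 4 + \frac{L + H 3}{5} = 4 + \frac{L + 3 H}{5} = 4 + \left(\frac{L}{5} + \frac{3 H}{5}\right) = 4 + \frac{L}{5} + \frac{3 H}{5}$)
$F{\left(w,J \right)} = 4 + 3 w$ ($F{\left(w,J \right)} = 4 + \frac{1}{5} \cdot 0 + \frac{3 \left(w + 4 w\right)}{5} = 4 + 0 + \frac{3 \cdot 5 w}{5} = 4 + 0 + 3 w = 4 + 3 w$)
$p{\left(E \right)} = 276$ ($p{\left(E \right)} = 4 \cdot 69 = 276$)
$\left(3242 + p{\left(F{\left(-3,9 \right)} \right)}\right) \left(2921 + \left(2 \cdot 31 + 0\right)\right) = \left(3242 + 276\right) \left(2921 + \left(2 \cdot 31 + 0\right)\right) = 3518 \left(2921 + \left(62 + 0\right)\right) = 3518 \left(2921 + 62\right) = 3518 \cdot 2983 = 10494194$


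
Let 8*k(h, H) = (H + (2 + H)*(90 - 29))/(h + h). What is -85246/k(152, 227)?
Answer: -7404224/507 ≈ -14604.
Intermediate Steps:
k(h, H) = (122 + 62*H)/(16*h) (k(h, H) = ((H + (2 + H)*(90 - 29))/(h + h))/8 = ((H + (2 + H)*61)/((2*h)))/8 = ((H + (122 + 61*H))*(1/(2*h)))/8 = ((122 + 62*H)*(1/(2*h)))/8 = ((122 + 62*H)/(2*h))/8 = (122 + 62*H)/(16*h))
-85246/k(152, 227) = -85246*1216/(61 + 31*227) = -85246*1216/(61 + 7037) = -85246/((⅛)*(1/152)*7098) = -85246/3549/608 = -85246*608/3549 = -7404224/507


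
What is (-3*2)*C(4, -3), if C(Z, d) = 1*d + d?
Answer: 36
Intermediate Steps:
C(Z, d) = 2*d (C(Z, d) = d + d = 2*d)
(-3*2)*C(4, -3) = (-3*2)*(2*(-3)) = -6*(-6) = 36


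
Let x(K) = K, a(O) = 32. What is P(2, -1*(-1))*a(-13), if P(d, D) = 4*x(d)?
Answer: 256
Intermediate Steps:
P(d, D) = 4*d
P(2, -1*(-1))*a(-13) = (4*2)*32 = 8*32 = 256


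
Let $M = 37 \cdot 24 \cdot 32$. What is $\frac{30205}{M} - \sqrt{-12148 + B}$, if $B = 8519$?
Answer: $\frac{30205}{28416} - i \sqrt{3629} \approx 1.063 - 60.241 i$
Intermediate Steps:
$M = 28416$ ($M = 888 \cdot 32 = 28416$)
$\frac{30205}{M} - \sqrt{-12148 + B} = \frac{30205}{28416} - \sqrt{-12148 + 8519} = 30205 \cdot \frac{1}{28416} - \sqrt{-3629} = \frac{30205}{28416} - i \sqrt{3629}$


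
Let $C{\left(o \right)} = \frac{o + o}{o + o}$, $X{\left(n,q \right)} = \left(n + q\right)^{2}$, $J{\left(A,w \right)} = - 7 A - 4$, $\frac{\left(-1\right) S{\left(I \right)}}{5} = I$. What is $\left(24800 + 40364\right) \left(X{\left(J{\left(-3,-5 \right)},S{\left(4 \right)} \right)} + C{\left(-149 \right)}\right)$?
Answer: $651640$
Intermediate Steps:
$S{\left(I \right)} = - 5 I$
$J{\left(A,w \right)} = -4 - 7 A$
$C{\left(o \right)} = 1$ ($C{\left(o \right)} = \frac{2 o}{2 o} = 2 o \frac{1}{2 o} = 1$)
$\left(24800 + 40364\right) \left(X{\left(J{\left(-3,-5 \right)},S{\left(4 \right)} \right)} + C{\left(-149 \right)}\right) = \left(24800 + 40364\right) \left(\left(\left(-4 - -21\right) - 20\right)^{2} + 1\right) = 65164 \left(\left(\left(-4 + 21\right) - 20\right)^{2} + 1\right) = 65164 \left(\left(17 - 20\right)^{2} + 1\right) = 65164 \left(\left(-3\right)^{2} + 1\right) = 65164 \left(9 + 1\right) = 65164 \cdot 10 = 651640$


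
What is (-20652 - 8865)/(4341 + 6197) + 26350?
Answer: 277646783/10538 ≈ 26347.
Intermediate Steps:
(-20652 - 8865)/(4341 + 6197) + 26350 = -29517/10538 + 26350 = 277646783/10538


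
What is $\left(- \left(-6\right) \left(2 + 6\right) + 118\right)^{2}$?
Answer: $27556$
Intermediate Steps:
$\left(- \left(-6\right) \left(2 + 6\right) + 118\right)^{2} = \left(- \left(-6\right) 8 + 118\right)^{2} = \left(\left(-1\right) \left(-48\right) + 118\right)^{2} = \left(48 + 118\right)^{2} = 166^{2} = 27556$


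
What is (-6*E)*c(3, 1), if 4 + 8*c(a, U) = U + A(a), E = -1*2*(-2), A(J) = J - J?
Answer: 9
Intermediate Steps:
A(J) = 0
E = 4 (E = -2*(-2) = 4)
c(a, U) = -1/2 + U/8 (c(a, U) = -1/2 + (U + 0)/8 = -1/2 + U/8)
(-6*E)*c(3, 1) = (-6*4)*(-1/2 + (1/8)*1) = -24*(-1/2 + 1/8) = -24*(-3/8) = 9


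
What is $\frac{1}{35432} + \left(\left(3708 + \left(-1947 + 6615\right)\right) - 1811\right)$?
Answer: $\frac{232611081}{35432} \approx 6565.0$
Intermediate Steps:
$\frac{1}{35432} + \left(\left(3708 + \left(-1947 + 6615\right)\right) - 1811\right) = \frac{1}{35432} + \left(\left(3708 + 4668\right) - 1811\right) = \frac{1}{35432} + \left(8376 - 1811\right) = \frac{1}{35432} + 6565 = \frac{232611081}{35432}$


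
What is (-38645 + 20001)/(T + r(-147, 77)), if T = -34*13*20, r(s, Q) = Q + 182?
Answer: 18644/8581 ≈ 2.1727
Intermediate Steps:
r(s, Q) = 182 + Q
T = -8840 (T = -442*20 = -8840)
(-38645 + 20001)/(T + r(-147, 77)) = (-38645 + 20001)/(-8840 + (182 + 77)) = -18644/(-8840 + 259) = -18644/(-8581) = -18644*(-1/8581) = 18644/8581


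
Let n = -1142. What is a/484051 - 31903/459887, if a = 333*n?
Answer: -190331266735/222608762237 ≈ -0.85500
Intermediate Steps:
a = -380286 (a = 333*(-1142) = -380286)
a/484051 - 31903/459887 = -380286/484051 - 31903/459887 = -190331266735/222608762237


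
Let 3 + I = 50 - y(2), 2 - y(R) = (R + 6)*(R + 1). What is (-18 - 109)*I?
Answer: -8763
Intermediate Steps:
y(R) = 2 - (1 + R)*(6 + R) (y(R) = 2 - (R + 6)*(R + 1) = 2 - (6 + R)*(1 + R) = 2 - (1 + R)*(6 + R))
I = 69 (I = -3 + (50 - (-4 - 1*2² - 7*2)) = -3 + (50 - (-4 - 1*4 - 14)) = -3 + (50 - (-4 - 4 - 14)) = -3 + (50 - 1*(-22)) = -3 + (50 + 22) = -3 + 72 = 69)
(-18 - 109)*I = (-18 - 109)*69 = -127*69 = -8763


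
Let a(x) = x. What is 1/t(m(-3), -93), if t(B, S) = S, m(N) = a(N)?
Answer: -1/93 ≈ -0.010753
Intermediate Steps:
m(N) = N
1/t(m(-3), -93) = 1/(-93) = -1/93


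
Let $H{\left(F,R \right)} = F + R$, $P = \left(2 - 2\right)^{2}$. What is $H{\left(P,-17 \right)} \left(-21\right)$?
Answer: $357$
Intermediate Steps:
$P = 0$ ($P = 0^{2} = 0$)
$H{\left(P,-17 \right)} \left(-21\right) = \left(0 - 17\right) \left(-21\right) = \left(-17\right) \left(-21\right) = 357$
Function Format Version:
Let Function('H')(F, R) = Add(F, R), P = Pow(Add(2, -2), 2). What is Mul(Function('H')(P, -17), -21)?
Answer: 357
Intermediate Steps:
P = 0 (P = Pow(0, 2) = 0)
Mul(Function('H')(P, -17), -21) = Mul(Add(0, -17), -21) = Mul(-17, -21) = 357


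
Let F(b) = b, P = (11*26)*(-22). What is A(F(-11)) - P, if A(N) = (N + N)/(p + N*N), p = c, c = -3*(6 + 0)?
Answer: 648054/103 ≈ 6291.8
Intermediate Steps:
c = -18 (c = -3*6 = -18)
p = -18
P = -6292 (P = 286*(-22) = -6292)
A(N) = 2*N/(-18 + N**2) (A(N) = (N + N)/(-18 + N*N) = (2*N)/(-18 + N**2) = 2*N/(-18 + N**2))
A(F(-11)) - P = 2*(-11)/(-18 + (-11)**2) - 1*(-6292) = 2*(-11)/(-18 + 121) + 6292 = 2*(-11)/103 + 6292 = 2*(-11)*(1/103) + 6292 = -22/103 + 6292 = 648054/103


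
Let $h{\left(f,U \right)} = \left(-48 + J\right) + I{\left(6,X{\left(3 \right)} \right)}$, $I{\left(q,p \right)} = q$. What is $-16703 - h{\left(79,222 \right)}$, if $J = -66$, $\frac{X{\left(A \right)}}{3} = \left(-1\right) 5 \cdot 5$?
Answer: $-16595$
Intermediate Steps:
$X{\left(A \right)} = -75$ ($X{\left(A \right)} = 3 \left(-1\right) 5 \cdot 5 = 3 \left(\left(-5\right) 5\right) = 3 \left(-25\right) = -75$)
$h{\left(f,U \right)} = -108$ ($h{\left(f,U \right)} = \left(-48 - 66\right) + 6 = -114 + 6 = -108$)
$-16703 - h{\left(79,222 \right)} = -16703 - -108 = -16703 + 108 = -16595$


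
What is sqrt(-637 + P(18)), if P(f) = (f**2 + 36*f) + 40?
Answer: 5*sqrt(15) ≈ 19.365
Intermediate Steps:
P(f) = 40 + f**2 + 36*f
sqrt(-637 + P(18)) = sqrt(-637 + (40 + 18**2 + 36*18)) = sqrt(-637 + (40 + 324 + 648)) = sqrt(-637 + 1012) = sqrt(375) = 5*sqrt(15)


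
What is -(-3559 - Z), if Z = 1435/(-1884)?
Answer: 6703721/1884 ≈ 3558.2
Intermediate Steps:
Z = -1435/1884 (Z = 1435*(-1/1884) = -1435/1884 ≈ -0.76168)
-(-3559 - Z) = -(-3559 - 1*(-1435/1884)) = -(-3559 + 1435/1884) = -1*(-6703721/1884) = 6703721/1884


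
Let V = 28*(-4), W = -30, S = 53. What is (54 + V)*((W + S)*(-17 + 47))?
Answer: -40020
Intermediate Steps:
V = -112
(54 + V)*((W + S)*(-17 + 47)) = (54 - 112)*((-30 + 53)*(-17 + 47)) = -1334*30 = -58*690 = -40020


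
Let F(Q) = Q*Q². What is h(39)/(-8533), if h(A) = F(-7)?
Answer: 49/1219 ≈ 0.040197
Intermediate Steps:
F(Q) = Q³
h(A) = -343 (h(A) = (-7)³ = -343)
h(39)/(-8533) = -343/(-8533) = -343*(-1/8533) = 49/1219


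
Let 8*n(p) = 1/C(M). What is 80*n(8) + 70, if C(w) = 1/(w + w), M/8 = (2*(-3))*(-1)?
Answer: 1030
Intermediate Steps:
M = 48 (M = 8*((2*(-3))*(-1)) = 8*(-6*(-1)) = 8*6 = 48)
C(w) = 1/(2*w)
n(p) = 12 (n(p) = 1/(8*(((1/2)/48))) = 1/(8*(((1/2)*(1/48)))) = 1/(8*(1/96)) = (1/8)*96 = 12)
80*n(8) + 70 = 80*12 + 70 = 960 + 70 = 1030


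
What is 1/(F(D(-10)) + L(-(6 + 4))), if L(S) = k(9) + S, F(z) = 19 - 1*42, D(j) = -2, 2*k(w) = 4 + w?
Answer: -2/53 ≈ -0.037736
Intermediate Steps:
k(w) = 2 + w/2 (k(w) = (4 + w)/2 = 2 + w/2)
F(z) = -23 (F(z) = 19 - 42 = -23)
L(S) = 13/2 + S (L(S) = (2 + (½)*9) + S = (2 + 9/2) + S = 13/2 + S)
1/(F(D(-10)) + L(-(6 + 4))) = 1/(-23 + (13/2 - (6 + 4))) = 1/(-23 + (13/2 - 1*10)) = 1/(-23 + (13/2 - 10)) = 1/(-23 - 7/2) = 1/(-53/2) = -2/53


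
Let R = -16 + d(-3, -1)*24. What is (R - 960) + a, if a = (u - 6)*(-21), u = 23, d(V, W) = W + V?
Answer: -1429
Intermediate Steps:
d(V, W) = V + W
a = -357 (a = (23 - 6)*(-21) = 17*(-21) = -357)
R = -112 (R = -16 + (-3 - 1)*24 = -16 - 4*24 = -16 - 96 = -112)
(R - 960) + a = (-112 - 960) - 357 = -1072 - 357 = -1429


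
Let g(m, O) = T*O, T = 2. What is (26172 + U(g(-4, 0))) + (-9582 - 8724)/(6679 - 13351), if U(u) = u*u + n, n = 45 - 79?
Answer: 29068507/1112 ≈ 26141.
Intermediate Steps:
n = -34
g(m, O) = 2*O
U(u) = -34 + u² (U(u) = u*u - 34 = u² - 34 = -34 + u²)
(26172 + U(g(-4, 0))) + (-9582 - 8724)/(6679 - 13351) = (26172 + (-34 + (2*0)²)) + (-9582 - 8724)/(6679 - 13351) = (26172 + (-34 + 0²)) - 18306/(-6672) = (26172 + (-34 + 0)) - 18306*(-1/6672) = (26172 - 34) + 3051/1112 = 26138 + 3051/1112 = 29068507/1112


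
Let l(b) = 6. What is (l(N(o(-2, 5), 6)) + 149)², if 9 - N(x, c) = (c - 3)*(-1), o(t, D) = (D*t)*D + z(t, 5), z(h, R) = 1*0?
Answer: 24025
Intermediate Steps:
z(h, R) = 0
o(t, D) = t*D² (o(t, D) = (D*t)*D + 0 = t*D² + 0 = t*D²)
N(x, c) = 6 + c (N(x, c) = 9 - (c - 3)*(-1) = 9 - (-3 + c)*(-1) = 9 - (3 - c) = 9 + (-3 + c) = 6 + c)
(l(N(o(-2, 5), 6)) + 149)² = (6 + 149)² = 155² = 24025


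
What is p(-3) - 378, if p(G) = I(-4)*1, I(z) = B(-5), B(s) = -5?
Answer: -383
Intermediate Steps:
I(z) = -5
p(G) = -5 (p(G) = -5*1 = -5)
p(-3) - 378 = -5 - 378 = -383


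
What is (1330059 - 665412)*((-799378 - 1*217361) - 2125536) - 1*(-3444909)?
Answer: -2088500207016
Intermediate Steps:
(1330059 - 665412)*((-799378 - 1*217361) - 2125536) - 1*(-3444909) = 664647*((-799378 - 217361) - 2125536) + 3444909 = 664647*(-1016739 - 2125536) + 3444909 = 664647*(-3142275) + 3444909 = -2088503651925 + 3444909 = -2088500207016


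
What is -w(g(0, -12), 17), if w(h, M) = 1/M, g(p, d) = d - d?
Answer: -1/17 ≈ -0.058824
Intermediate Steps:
g(p, d) = 0
-w(g(0, -12), 17) = -1/17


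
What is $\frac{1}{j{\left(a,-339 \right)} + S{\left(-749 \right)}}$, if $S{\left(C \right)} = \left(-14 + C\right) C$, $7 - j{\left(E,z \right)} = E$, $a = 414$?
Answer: $\frac{1}{571080} \approx 1.7511 \cdot 10^{-6}$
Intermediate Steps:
$j{\left(E,z \right)} = 7 - E$
$S{\left(C \right)} = C \left(-14 + C\right)$
$\frac{1}{j{\left(a,-339 \right)} + S{\left(-749 \right)}} = \frac{1}{\left(7 - 414\right) - 749 \left(-14 - 749\right)} = \frac{1}{\left(7 - 414\right) - -571487} = \frac{1}{-407 + 571487} = \frac{1}{571080}$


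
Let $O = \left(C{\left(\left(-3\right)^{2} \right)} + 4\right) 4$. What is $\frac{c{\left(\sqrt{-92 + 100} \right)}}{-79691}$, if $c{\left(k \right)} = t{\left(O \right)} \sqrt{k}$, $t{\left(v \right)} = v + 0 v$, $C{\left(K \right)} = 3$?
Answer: $- \frac{28 \cdot 2^{\frac{3}{4}}}{79691} \approx -0.00059091$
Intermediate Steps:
$O = 28$ ($O = \left(3 + 4\right) 4 = 7 \cdot 4 = 28$)
$t{\left(v \right)} = v$ ($t{\left(v \right)} = v + 0 = v$)
$c{\left(k \right)} = 28 \sqrt{k}$
$\frac{c{\left(\sqrt{-92 + 100} \right)}}{-79691} = \frac{28 \sqrt{\sqrt{-92 + 100}}}{-79691} = 28 \sqrt{\sqrt{8}} \left(- \frac{1}{79691}\right) = 28 \sqrt{2 \sqrt{2}} \left(- \frac{1}{79691}\right) = 28 \cdot 2^{\frac{3}{4}} \left(- \frac{1}{79691}\right) = - \frac{28 \cdot 2^{\frac{3}{4}}}{79691}$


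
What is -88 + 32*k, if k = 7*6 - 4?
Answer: 1128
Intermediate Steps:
k = 38 (k = 42 - 4 = 38)
-88 + 32*k = -88 + 32*38 = -88 + 1216 = 1128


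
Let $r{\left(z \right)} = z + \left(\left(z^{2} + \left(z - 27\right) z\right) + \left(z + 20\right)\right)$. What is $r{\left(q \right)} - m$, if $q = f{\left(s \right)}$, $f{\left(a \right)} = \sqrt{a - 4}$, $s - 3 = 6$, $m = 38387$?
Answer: $-38357 - 25 \sqrt{5} \approx -38413.0$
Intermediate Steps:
$s = 9$ ($s = 3 + 6 = 9$)
$f{\left(a \right)} = \sqrt{-4 + a}$
$q = \sqrt{5}$ ($q = \sqrt{-4 + 9} = \sqrt{5} \approx 2.2361$)
$r{\left(z \right)} = 20 + z^{2} + 2 z + z \left(-27 + z\right)$ ($r{\left(z \right)} = z + \left(\left(z^{2} + \left(-27 + z\right) z\right) + \left(20 + z\right)\right) = z + \left(\left(z^{2} + z \left(-27 + z\right)\right) + \left(20 + z\right)\right) = z + \left(20 + z + z^{2} + z \left(-27 + z\right)\right) = 20 + z^{2} + 2 z + z \left(-27 + z\right)$)
$r{\left(q \right)} - m = \left(20 - 25 \sqrt{5} + 2 \left(\sqrt{5}\right)^{2}\right) - 38387 = \left(20 - 25 \sqrt{5} + 2 \cdot 5\right) - 38387 = \left(20 - 25 \sqrt{5} + 10\right) - 38387 = \left(30 - 25 \sqrt{5}\right) - 38387 = -38357 - 25 \sqrt{5}$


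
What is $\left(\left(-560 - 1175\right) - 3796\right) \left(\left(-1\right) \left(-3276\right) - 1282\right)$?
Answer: $-11028814$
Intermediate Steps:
$\left(\left(-560 - 1175\right) - 3796\right) \left(\left(-1\right) \left(-3276\right) - 1282\right) = \left(-1735 - 3796\right) \left(3276 - 1282\right) = \left(-5531\right) 1994 = -11028814$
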